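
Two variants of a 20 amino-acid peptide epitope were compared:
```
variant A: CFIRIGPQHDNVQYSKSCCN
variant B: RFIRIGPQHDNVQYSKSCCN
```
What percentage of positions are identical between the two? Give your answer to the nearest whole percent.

1 position differs (1), so 19 of 20 match: 19/20 = 95%.

95%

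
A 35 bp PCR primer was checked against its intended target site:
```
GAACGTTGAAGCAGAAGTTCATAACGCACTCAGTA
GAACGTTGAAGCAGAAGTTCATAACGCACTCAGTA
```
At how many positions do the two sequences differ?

0

No positions differ; the sequences are identical.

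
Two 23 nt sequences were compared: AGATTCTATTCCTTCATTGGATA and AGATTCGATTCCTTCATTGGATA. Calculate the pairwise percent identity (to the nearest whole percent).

Mismatch at position 7 (1-based): 1 of 23.
Identical positions: 22/23 = 95.65% → 96%.

96%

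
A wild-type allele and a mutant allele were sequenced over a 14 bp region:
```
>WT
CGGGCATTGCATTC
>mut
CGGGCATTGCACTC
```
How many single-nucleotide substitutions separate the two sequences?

The sequences differ at positions 12 (1-based) — 1 in total.

1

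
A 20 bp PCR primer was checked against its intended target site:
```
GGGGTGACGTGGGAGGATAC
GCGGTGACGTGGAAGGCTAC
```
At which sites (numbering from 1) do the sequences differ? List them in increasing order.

2, 13, 17

Scanning 1-based: 2: G/C; 13: G/A; 17: A/C.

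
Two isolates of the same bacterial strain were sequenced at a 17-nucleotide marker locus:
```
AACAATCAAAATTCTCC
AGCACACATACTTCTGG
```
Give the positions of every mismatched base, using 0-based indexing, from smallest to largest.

1, 4, 5, 8, 10, 15, 16

Differences at position 1 (A→G), position 4 (A→C), position 5 (T→A), position 8 (A→T), position 10 (A→C), position 15 (C→G), position 16 (C→G).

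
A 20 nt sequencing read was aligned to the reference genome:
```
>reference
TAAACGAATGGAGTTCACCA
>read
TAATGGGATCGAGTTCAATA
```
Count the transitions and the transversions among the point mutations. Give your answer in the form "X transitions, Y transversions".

2 transitions, 4 transversions

Mismatches (1-based):
position 4: A→T (purine→pyrimidine, transversion)
position 5: C→G (pyrimidine→purine, transversion)
position 7: A→G (purine→purine, transition)
position 10: G→C (purine→pyrimidine, transversion)
position 18: C→A (pyrimidine→purine, transversion)
position 19: C→T (pyrimidine→pyrimidine, transition)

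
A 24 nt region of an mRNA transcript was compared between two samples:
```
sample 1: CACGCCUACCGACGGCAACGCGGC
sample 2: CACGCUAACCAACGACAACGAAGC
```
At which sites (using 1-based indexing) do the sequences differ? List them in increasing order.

6, 7, 11, 15, 21, 22

Differences at site 6 (C→U), site 7 (U→A), site 11 (G→A), site 15 (G→A), site 21 (C→A), site 22 (G→A).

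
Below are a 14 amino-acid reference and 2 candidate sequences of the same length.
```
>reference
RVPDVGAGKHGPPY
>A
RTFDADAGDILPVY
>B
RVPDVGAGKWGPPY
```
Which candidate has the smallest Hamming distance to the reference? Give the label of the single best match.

Hamming distances to reference — A: 8; B: 1.
Smallest is B with 1 mismatch.

B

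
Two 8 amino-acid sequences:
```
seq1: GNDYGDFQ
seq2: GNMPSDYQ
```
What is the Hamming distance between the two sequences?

Comparing position by position, 4 residues differ: 3 (D/M), 4 (Y/P), 5 (G/S), 7 (F/Y).

4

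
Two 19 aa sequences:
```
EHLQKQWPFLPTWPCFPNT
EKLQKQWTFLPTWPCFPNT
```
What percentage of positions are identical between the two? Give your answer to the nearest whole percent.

89%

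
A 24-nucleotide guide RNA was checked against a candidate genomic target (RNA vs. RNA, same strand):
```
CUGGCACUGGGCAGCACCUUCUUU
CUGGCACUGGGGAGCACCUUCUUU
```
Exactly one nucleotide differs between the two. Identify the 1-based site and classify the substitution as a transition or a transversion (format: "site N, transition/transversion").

Site 12 changes C→G. C is a pyrimidine and G is a purine, so this is a transversion.

site 12, transversion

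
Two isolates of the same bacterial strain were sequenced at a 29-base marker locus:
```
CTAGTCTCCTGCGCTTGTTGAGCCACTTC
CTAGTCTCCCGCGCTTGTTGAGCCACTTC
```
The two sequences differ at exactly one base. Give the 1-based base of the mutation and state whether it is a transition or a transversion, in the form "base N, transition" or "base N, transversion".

base 10, transition

The sequences differ only at base 10: T→C (pyrimidine→pyrimidine), a transition.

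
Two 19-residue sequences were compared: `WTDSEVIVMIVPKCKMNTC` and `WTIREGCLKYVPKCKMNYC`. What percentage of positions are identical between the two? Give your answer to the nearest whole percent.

Mismatches at positions 3, 4, 6, 7, 8, 9, 10, 18 (1-based): 8 of 19.
Identical positions: 11/19 = 57.89% → 58%.

58%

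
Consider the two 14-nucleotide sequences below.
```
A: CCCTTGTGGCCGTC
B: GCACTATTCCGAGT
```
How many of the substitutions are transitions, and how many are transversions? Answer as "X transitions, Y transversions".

Mismatches (1-based):
position 1: C→G (pyrimidine→purine, transversion)
position 3: C→A (pyrimidine→purine, transversion)
position 4: T→C (pyrimidine→pyrimidine, transition)
position 6: G→A (purine→purine, transition)
position 8: G→T (purine→pyrimidine, transversion)
position 9: G→C (purine→pyrimidine, transversion)
position 11: C→G (pyrimidine→purine, transversion)
position 12: G→A (purine→purine, transition)
position 13: T→G (pyrimidine→purine, transversion)
position 14: C→T (pyrimidine→pyrimidine, transition)

4 transitions, 6 transversions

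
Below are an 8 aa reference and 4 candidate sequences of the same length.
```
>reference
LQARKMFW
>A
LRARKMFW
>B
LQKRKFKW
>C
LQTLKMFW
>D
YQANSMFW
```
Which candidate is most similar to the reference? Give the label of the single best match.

Hamming distances to reference — A: 1; B: 3; C: 2; D: 3.
Smallest is A with 1 mismatch.

A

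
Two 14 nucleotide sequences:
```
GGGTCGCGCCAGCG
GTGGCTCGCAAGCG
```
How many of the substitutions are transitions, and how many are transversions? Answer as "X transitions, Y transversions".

0 transitions, 4 transversions

Mismatches (1-based):
site 2: G→T (purine→pyrimidine, transversion)
site 4: T→G (pyrimidine→purine, transversion)
site 6: G→T (purine→pyrimidine, transversion)
site 10: C→A (pyrimidine→purine, transversion)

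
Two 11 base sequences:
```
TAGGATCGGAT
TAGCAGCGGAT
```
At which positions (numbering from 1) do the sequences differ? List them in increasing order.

4, 6

Scanning 1-based: 4: G/C; 6: T/G.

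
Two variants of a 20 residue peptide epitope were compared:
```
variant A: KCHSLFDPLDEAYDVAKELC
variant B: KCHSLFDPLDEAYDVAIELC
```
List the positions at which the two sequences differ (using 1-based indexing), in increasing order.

17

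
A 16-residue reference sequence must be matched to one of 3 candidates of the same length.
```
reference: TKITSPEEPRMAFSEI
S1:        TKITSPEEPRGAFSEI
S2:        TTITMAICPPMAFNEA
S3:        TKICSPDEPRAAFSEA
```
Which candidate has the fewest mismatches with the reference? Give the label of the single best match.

S1

Hamming distances to reference — S1: 1; S2: 8; S3: 4.
Smallest is S1 with 1 mismatch.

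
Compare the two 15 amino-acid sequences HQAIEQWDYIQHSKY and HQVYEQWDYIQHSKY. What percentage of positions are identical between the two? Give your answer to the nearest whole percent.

Mismatches at positions 3, 4 (1-based): 2 of 15.
Identical positions: 13/15 = 86.67% → 87%.

87%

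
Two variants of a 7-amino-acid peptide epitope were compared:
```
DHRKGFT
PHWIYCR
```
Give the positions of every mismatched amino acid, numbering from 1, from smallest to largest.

1, 3, 4, 5, 6, 7

Differences at position 1 (D→P), position 3 (R→W), position 4 (K→I), position 5 (G→Y), position 6 (F→C), position 7 (T→R).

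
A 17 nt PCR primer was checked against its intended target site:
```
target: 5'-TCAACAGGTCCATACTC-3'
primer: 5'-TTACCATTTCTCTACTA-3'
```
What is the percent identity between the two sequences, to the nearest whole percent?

59%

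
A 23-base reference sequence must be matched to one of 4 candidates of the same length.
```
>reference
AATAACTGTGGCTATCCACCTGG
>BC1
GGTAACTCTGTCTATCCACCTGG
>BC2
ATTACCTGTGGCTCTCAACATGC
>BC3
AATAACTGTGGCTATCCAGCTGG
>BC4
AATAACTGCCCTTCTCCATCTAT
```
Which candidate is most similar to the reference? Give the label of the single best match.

Hamming distances to reference — BC1: 4; BC2: 6; BC3: 1; BC4: 8.
Smallest is BC3 with 1 mismatch.

BC3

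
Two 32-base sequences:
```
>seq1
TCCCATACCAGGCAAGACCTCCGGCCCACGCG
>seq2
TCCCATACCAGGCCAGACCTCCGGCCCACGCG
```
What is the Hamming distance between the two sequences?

1

Comparing position by position, 1 site differs: 14 (A/C).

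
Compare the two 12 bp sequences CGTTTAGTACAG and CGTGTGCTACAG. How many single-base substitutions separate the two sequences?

3

The sequences differ at positions 4, 6, 7 (1-based) — 3 in total.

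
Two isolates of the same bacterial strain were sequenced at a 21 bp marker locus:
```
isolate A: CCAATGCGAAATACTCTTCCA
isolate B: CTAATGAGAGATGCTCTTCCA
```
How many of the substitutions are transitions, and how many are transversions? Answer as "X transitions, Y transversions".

Mismatches (1-based):
position 2: C→T (pyrimidine→pyrimidine, transition)
position 7: C→A (pyrimidine→purine, transversion)
position 10: A→G (purine→purine, transition)
position 13: A→G (purine→purine, transition)

3 transitions, 1 transversion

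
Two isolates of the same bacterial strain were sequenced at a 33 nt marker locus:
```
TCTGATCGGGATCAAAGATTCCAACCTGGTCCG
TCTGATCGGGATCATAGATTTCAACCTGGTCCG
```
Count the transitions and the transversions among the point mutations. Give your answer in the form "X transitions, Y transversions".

1 transition, 1 transversion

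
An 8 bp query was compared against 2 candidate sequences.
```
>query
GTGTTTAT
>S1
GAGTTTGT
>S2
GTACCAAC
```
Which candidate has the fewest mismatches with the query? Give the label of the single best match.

Hamming distances to query — S1: 2; S2: 5.
Smallest is S1 with 2 mismatches.

S1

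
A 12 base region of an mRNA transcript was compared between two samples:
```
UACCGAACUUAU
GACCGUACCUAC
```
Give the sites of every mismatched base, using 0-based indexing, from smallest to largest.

0, 5, 8, 11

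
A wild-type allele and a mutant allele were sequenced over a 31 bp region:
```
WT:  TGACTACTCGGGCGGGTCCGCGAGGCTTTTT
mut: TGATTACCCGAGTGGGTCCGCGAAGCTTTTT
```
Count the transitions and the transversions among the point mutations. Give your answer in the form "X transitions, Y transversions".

5 transitions, 0 transversions

Transitions (purine↔purine or pyrimidine↔pyrimidine): 4 C→T, 8 T→C, 11 G→A, 13 C→T, 24 G→A.
Transversions (purine↔pyrimidine): none.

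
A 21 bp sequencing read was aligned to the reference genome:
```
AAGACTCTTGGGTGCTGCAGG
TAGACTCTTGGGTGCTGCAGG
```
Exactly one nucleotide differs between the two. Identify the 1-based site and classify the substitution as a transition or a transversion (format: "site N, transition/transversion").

The sequences differ only at site 1: A→T (purine→pyrimidine), a transversion.

site 1, transversion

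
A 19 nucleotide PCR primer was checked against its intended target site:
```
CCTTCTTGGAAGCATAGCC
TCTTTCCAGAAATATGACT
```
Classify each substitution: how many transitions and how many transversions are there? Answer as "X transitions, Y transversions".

10 transitions, 0 transversions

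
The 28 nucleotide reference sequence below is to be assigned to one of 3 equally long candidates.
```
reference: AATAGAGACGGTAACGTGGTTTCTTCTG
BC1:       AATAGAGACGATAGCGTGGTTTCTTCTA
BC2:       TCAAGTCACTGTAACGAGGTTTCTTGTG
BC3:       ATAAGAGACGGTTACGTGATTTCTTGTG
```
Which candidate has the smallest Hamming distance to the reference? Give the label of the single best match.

BC1

Hamming distances to reference — BC1: 3; BC2: 8; BC3: 5.
Smallest is BC1 with 3 mismatches.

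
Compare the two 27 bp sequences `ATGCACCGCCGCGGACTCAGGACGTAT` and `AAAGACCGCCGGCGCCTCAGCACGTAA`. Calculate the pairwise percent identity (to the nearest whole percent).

70%

Mismatches at positions 2, 3, 4, 12, 13, 15, 21, 27 (1-based): 8 of 27.
Identical positions: 19/27 = 70.37% → 70%.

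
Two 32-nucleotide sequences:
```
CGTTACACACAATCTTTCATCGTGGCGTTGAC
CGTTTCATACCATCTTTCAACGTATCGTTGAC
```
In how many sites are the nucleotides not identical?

6

Mismatches (1-based): site 5: A→T; site 8: C→T; site 11: A→C; site 20: T→A; site 24: G→A; site 25: G→T.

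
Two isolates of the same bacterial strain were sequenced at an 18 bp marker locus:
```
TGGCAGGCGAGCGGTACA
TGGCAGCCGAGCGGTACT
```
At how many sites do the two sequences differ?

2

The sequences differ at sites 7, 18 (1-based) — 2 in total.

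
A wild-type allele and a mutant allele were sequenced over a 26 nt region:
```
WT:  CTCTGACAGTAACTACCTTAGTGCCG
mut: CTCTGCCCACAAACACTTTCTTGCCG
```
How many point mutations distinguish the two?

9

The sequences differ at positions 6, 8, 9, 10, 13, 14, 17, 20, 21 (1-based) — 9 in total.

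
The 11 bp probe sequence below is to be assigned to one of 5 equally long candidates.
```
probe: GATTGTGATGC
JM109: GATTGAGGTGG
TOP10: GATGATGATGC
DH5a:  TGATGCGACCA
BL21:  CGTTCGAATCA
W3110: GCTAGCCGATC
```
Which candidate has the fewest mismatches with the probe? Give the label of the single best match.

Hamming distances to probe — JM109: 3; TOP10: 2; DH5a: 7; BL21: 7; W3110: 7.
Smallest is TOP10 with 2 mismatches.

TOP10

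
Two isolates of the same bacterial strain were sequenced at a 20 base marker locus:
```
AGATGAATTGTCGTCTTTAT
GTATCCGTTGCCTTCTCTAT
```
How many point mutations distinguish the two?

The sequences differ at sites 1, 2, 5, 6, 7, 11, 13, 17 (1-based) — 8 in total.

8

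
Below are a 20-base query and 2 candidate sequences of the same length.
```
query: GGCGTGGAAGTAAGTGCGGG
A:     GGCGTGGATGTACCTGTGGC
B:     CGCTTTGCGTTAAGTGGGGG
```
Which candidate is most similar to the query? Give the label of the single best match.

A differs at 5 bases; B differs at 7 bases. The closest is A.

A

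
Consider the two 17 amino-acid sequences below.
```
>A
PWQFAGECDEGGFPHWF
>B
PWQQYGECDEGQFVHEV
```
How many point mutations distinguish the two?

6

Mismatches (1-based): residue 4: F→Q; residue 5: A→Y; residue 12: G→Q; residue 14: P→V; residue 16: W→E; residue 17: F→V.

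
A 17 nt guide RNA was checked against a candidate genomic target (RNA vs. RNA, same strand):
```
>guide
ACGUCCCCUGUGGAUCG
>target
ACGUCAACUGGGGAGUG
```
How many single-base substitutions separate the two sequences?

Comparing position by position, 5 positions differ: 6 (C/A), 7 (C/A), 11 (U/G), 15 (U/G), 16 (C/U).

5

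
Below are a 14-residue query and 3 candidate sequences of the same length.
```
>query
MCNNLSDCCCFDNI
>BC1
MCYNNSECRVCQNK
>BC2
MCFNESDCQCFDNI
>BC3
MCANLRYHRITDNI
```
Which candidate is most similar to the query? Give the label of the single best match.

BC2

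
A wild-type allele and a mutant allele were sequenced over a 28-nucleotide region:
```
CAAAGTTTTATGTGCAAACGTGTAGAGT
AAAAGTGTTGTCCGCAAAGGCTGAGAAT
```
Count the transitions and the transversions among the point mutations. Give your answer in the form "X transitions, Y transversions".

4 transitions, 6 transversions

Transitions (purine↔purine or pyrimidine↔pyrimidine): 10 A→G, 13 T→C, 21 T→C, 27 G→A.
Transversions (purine↔pyrimidine): 1 C→A, 7 T→G, 12 G→C, 19 C→G, 22 G→T, 23 T→G.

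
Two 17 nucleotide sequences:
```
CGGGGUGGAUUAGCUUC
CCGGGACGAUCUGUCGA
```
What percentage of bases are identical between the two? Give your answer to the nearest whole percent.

47%

Mismatches at positions 2, 6, 7, 11, 12, 14, 15, 16, 17 (1-based): 9 of 17.
Identical positions: 8/17 = 47.06% → 47%.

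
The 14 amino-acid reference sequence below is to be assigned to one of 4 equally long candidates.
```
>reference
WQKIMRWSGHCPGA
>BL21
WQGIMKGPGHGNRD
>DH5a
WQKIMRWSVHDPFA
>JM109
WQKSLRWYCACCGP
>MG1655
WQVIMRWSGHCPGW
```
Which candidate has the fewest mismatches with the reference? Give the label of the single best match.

MG1655

Hamming distances to reference — BL21: 8; DH5a: 3; JM109: 7; MG1655: 2.
Smallest is MG1655 with 2 mismatches.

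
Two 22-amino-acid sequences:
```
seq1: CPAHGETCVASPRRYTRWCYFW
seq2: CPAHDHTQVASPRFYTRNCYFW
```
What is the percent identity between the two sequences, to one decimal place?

77.3%

Mismatches at positions 5, 6, 8, 14, 18 (1-based): 5 of 22.
Identical positions: 17/22 = 77.27% → 77.3%.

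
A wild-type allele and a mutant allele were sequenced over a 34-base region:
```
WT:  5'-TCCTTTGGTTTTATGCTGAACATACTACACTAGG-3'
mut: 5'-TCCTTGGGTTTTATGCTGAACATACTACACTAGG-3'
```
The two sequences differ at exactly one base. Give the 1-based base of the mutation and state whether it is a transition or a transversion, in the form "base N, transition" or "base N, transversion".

base 6, transversion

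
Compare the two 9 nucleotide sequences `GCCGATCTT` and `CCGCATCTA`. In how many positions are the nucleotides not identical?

4

Comparing position by position, 4 positions differ: 1 (G/C), 3 (C/G), 4 (G/C), 9 (T/A).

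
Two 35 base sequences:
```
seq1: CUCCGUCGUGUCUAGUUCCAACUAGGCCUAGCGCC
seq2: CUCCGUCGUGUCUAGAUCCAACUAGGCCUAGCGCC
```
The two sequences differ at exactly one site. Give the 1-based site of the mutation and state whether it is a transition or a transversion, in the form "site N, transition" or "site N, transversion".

The sequences differ only at site 16: U→A (pyrimidine→purine), a transversion.

site 16, transversion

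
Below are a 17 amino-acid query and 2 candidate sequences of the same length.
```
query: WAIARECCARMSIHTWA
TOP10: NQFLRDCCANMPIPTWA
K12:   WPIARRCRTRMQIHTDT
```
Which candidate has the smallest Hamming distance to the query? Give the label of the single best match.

K12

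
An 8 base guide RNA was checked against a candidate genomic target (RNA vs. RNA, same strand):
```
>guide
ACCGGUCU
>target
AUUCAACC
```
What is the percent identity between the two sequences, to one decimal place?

Mismatches at positions 2, 3, 4, 5, 6, 8 (1-based): 6 of 8.
Identical positions: 2/8 = 25% → 25.0%.

25.0%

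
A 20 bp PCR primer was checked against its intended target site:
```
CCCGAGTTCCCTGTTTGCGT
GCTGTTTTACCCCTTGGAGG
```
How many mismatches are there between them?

Comparing position by position, 10 bases differ: 1 (C/G), 3 (C/T), 5 (A/T), 6 (G/T), 9 (C/A), 12 (T/C), 13 (G/C), 16 (T/G), 18 (C/A), 20 (T/G).

10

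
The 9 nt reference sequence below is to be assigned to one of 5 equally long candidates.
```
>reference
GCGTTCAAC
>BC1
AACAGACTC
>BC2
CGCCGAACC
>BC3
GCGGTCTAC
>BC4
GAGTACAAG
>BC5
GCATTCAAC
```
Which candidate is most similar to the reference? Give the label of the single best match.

BC5

Hamming distances to reference — BC1: 8; BC2: 7; BC3: 2; BC4: 3; BC5: 1.
Smallest is BC5 with 1 mismatch.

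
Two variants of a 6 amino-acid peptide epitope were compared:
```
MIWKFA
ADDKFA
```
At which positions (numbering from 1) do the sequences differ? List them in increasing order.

1, 2, 3

Scanning 1-based: 1: M/A; 2: I/D; 3: W/D.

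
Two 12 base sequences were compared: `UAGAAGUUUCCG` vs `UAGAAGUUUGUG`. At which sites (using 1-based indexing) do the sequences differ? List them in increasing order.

10, 11

Scanning 1-based: 10: C/G; 11: C/U.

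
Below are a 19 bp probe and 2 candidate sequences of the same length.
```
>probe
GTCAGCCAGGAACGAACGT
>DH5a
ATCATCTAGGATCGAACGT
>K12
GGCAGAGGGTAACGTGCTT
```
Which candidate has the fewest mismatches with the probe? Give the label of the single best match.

DH5a

DH5a differs at 4 sites; K12 differs at 8 sites. The closest is DH5a.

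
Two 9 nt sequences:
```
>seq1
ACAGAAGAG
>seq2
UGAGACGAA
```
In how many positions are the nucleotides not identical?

Comparing position by position, 4 positions differ: 1 (A/U), 2 (C/G), 6 (A/C), 9 (G/A).

4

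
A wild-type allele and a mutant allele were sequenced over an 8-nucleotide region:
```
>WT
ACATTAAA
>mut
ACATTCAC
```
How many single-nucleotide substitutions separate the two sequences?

Comparing position by position, 2 positions differ: 6 (A/C), 8 (A/C).

2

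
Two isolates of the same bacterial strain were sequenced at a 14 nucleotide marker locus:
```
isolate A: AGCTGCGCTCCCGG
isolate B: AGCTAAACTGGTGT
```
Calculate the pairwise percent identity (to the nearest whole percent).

50%

Mismatches at positions 5, 6, 7, 10, 11, 12, 14 (1-based): 7 of 14.
Identical positions: 7/14 = 50% → 50%.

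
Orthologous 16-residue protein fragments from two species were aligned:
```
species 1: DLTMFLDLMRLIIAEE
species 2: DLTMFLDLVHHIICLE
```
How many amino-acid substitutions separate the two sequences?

5

Comparing position by position, 5 residues differ: 9 (M/V), 10 (R/H), 11 (L/H), 14 (A/C), 15 (E/L).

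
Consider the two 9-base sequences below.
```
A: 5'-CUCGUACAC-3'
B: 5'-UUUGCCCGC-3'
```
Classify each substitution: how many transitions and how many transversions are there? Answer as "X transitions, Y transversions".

4 transitions, 1 transversion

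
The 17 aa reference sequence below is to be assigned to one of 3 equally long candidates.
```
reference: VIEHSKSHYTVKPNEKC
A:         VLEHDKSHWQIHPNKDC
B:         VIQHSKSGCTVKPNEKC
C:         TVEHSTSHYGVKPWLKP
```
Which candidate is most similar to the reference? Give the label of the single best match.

A differs at 8 residues; B differs at 3 residues; C differs at 7 residues. The closest is B.

B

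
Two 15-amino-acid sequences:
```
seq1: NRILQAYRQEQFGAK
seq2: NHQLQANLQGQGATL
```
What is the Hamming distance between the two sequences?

Comparing position by position, 9 residues differ: 2 (R/H), 3 (I/Q), 7 (Y/N), 8 (R/L), 10 (E/G), 12 (F/G), 13 (G/A), 14 (A/T), 15 (K/L).

9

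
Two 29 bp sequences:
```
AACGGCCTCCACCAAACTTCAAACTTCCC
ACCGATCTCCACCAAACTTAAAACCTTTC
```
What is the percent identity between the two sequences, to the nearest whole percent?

Mismatches at positions 2, 5, 6, 20, 25, 27, 28 (1-based): 7 of 29.
Identical positions: 22/29 = 75.86% → 76%.

76%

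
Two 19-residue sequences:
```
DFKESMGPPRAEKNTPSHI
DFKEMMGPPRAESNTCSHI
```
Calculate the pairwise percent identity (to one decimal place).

84.2%

3 positions differ (5, 13, 16), so 16 of 19 match: 16/19 = 84.21%.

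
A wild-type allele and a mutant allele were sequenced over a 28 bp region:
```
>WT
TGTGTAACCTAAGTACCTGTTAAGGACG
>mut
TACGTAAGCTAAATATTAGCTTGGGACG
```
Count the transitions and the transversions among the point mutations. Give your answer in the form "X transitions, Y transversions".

Transitions (purine↔purine or pyrimidine↔pyrimidine): 2 G→A, 3 T→C, 13 G→A, 16 C→T, 17 C→T, 20 T→C, 23 A→G.
Transversions (purine↔pyrimidine): 8 C→G, 18 T→A, 22 A→T.

7 transitions, 3 transversions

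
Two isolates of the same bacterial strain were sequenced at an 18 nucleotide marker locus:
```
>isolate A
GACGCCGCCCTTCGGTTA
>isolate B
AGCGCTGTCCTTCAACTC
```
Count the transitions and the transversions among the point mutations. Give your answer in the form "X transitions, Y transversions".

7 transitions, 1 transversion

Mismatches (1-based):
site 1: G→A (purine→purine, transition)
site 2: A→G (purine→purine, transition)
site 6: C→T (pyrimidine→pyrimidine, transition)
site 8: C→T (pyrimidine→pyrimidine, transition)
site 14: G→A (purine→purine, transition)
site 15: G→A (purine→purine, transition)
site 16: T→C (pyrimidine→pyrimidine, transition)
site 18: A→C (purine→pyrimidine, transversion)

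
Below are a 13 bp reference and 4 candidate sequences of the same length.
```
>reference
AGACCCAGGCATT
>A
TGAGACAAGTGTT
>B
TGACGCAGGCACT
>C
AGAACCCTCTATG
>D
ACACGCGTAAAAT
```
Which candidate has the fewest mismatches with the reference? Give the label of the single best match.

B

Hamming distances to reference — A: 6; B: 3; C: 6; D: 7.
Smallest is B with 3 mismatches.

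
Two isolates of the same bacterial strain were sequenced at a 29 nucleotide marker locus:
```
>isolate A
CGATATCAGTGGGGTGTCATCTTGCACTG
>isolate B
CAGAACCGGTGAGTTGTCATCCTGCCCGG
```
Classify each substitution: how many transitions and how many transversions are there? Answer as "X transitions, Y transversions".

Transitions (purine↔purine or pyrimidine↔pyrimidine): 2 G→A, 3 A→G, 6 T→C, 8 A→G, 12 G→A, 22 T→C.
Transversions (purine↔pyrimidine): 4 T→A, 14 G→T, 26 A→C, 28 T→G.

6 transitions, 4 transversions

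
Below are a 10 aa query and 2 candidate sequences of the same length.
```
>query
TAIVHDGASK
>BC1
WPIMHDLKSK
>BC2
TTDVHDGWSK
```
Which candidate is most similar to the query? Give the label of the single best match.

Hamming distances to query — BC1: 5; BC2: 3.
Smallest is BC2 with 3 mismatches.

BC2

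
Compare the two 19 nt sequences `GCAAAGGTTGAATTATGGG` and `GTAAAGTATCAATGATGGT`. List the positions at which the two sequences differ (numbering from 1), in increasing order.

Differences at position 2 (C→T), position 7 (G→T), position 8 (T→A), position 10 (G→C), position 14 (T→G), position 19 (G→T).

2, 7, 8, 10, 14, 19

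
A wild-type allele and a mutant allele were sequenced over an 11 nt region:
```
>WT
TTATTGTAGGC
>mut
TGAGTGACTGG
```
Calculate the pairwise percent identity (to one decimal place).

Mismatches at positions 2, 4, 7, 8, 9, 11 (1-based): 6 of 11.
Identical positions: 5/11 = 45.45% → 45.5%.

45.5%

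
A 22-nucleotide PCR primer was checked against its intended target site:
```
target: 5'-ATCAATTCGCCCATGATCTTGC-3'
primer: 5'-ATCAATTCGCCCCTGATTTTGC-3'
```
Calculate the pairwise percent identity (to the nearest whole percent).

91%

2 positions differ (13, 18), so 20 of 22 match: 20/22 = 90.91%.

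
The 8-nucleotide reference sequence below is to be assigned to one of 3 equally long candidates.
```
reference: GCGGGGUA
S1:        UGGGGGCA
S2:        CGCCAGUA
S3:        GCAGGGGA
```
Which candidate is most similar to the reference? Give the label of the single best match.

S3

S1 differs at 3 bases; S2 differs at 5 bases; S3 differs at 2 bases. The closest is S3.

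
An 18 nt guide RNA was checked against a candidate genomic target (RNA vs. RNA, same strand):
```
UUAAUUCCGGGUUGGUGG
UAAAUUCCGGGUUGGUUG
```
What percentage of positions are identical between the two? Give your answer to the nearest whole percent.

Mismatches at positions 2, 17 (1-based): 2 of 18.
Identical positions: 16/18 = 88.89% → 89%.

89%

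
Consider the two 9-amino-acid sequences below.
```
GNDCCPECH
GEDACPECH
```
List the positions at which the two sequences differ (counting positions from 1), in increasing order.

2, 4

Differences at position 2 (N→E), position 4 (C→A).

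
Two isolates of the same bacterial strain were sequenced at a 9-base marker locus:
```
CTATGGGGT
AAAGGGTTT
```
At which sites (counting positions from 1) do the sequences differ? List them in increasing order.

Scanning 1-based: 1: C/A; 2: T/A; 4: T/G; 7: G/T; 8: G/T.

1, 2, 4, 7, 8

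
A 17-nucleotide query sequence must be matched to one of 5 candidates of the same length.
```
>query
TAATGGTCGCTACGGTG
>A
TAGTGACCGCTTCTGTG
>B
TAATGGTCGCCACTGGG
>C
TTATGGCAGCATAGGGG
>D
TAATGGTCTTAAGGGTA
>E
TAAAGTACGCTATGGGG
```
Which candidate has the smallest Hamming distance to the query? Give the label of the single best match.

B

Hamming distances to query — A: 5; B: 3; C: 7; D: 5; E: 5.
Smallest is B with 3 mismatches.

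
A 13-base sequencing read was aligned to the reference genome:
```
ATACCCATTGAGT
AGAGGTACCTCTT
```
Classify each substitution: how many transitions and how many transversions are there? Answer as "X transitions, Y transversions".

3 transitions, 6 transversions

Transitions (purine↔purine or pyrimidine↔pyrimidine): 6 C→T, 8 T→C, 9 T→C.
Transversions (purine↔pyrimidine): 2 T→G, 4 C→G, 5 C→G, 10 G→T, 11 A→C, 12 G→T.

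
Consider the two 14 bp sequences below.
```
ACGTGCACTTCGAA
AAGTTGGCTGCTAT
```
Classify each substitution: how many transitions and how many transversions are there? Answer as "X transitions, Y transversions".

1 transition, 6 transversions

Transitions (purine↔purine or pyrimidine↔pyrimidine): 7 A→G.
Transversions (purine↔pyrimidine): 2 C→A, 5 G→T, 6 C→G, 10 T→G, 12 G→T, 14 A→T.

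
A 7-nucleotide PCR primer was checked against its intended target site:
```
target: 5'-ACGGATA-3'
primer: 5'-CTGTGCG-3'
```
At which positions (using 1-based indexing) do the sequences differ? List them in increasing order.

Scanning 1-based: 1: A/C; 2: C/T; 4: G/T; 5: A/G; 6: T/C; 7: A/G.

1, 2, 4, 5, 6, 7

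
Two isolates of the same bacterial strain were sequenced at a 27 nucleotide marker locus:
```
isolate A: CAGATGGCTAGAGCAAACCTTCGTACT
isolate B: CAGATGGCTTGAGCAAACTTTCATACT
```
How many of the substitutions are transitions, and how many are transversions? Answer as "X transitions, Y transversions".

Mismatches (1-based):
site 10: A→T (purine→pyrimidine, transversion)
site 19: C→T (pyrimidine→pyrimidine, transition)
site 23: G→A (purine→purine, transition)

2 transitions, 1 transversion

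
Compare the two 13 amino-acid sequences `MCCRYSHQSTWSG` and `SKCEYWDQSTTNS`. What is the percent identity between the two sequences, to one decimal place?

38.5%

Mismatches at positions 1, 2, 4, 6, 7, 11, 12, 13 (1-based): 8 of 13.
Identical positions: 5/13 = 38.46% → 38.5%.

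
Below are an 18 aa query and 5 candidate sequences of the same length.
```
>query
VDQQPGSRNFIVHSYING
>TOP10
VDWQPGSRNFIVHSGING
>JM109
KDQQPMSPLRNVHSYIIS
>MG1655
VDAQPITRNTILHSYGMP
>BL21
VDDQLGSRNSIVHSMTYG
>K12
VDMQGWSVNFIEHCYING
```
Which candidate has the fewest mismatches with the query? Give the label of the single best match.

Hamming distances to query — TOP10: 2; JM109: 8; MG1655: 8; BL21: 6; K12: 6.
Smallest is TOP10 with 2 mismatches.

TOP10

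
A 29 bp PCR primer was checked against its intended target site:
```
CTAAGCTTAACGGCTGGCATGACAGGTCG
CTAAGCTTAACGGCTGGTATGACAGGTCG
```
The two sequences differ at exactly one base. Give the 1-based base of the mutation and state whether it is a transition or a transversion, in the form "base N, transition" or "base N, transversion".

Base 18 changes C→T. C is a pyrimidine and T is a pyrimidine, so this is a transition.

base 18, transition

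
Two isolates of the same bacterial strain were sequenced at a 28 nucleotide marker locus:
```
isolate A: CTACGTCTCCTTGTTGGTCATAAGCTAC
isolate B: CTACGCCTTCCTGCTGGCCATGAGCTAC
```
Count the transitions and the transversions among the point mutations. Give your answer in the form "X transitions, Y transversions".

6 transitions, 0 transversions

Mismatches (1-based):
position 6: T→C (pyrimidine→pyrimidine, transition)
position 9: C→T (pyrimidine→pyrimidine, transition)
position 11: T→C (pyrimidine→pyrimidine, transition)
position 14: T→C (pyrimidine→pyrimidine, transition)
position 18: T→C (pyrimidine→pyrimidine, transition)
position 22: A→G (purine→purine, transition)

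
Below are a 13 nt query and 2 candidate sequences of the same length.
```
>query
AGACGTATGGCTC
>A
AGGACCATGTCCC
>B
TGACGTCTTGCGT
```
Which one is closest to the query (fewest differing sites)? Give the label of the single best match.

Hamming distances to query — A: 6; B: 5.
Smallest is B with 5 mismatches.

B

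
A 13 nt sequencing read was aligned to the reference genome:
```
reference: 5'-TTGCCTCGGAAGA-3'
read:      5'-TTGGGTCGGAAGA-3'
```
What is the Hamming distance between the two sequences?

Comparing position by position, 2 bases differ: 4 (C/G), 5 (C/G).

2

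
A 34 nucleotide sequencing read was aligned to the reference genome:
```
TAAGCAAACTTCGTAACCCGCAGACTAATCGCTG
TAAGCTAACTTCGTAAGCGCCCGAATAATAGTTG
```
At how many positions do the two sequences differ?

Comparing position by position, 8 positions differ: 6 (A/T), 17 (C/G), 19 (C/G), 20 (G/C), 22 (A/C), 25 (C/A), 30 (C/A), 32 (C/T).

8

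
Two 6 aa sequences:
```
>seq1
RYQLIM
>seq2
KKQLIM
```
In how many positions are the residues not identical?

2

The sequences differ at positions 1, 2 (1-based) — 2 in total.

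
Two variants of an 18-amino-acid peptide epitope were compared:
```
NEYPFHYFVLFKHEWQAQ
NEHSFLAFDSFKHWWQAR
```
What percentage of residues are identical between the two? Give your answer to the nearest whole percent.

8 positions differ (3, 4, 6, 7, 9, 10, 14, 18), so 10 of 18 match: 10/18 = 55.56%.

56%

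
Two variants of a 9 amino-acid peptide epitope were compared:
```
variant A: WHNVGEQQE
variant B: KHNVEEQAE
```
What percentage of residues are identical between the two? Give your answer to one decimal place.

66.7%

3 positions differ (1, 5, 8), so 6 of 9 match: 6/9 = 66.67%.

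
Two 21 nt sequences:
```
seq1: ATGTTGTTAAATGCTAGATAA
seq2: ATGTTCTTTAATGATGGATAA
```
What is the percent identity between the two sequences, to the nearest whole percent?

4 positions differ (6, 9, 14, 16), so 17 of 21 match: 17/21 = 80.95%.

81%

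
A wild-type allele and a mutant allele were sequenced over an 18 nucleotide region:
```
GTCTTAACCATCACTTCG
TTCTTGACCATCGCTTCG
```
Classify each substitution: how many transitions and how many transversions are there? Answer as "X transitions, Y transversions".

2 transitions, 1 transversion

Transitions (purine↔purine or pyrimidine↔pyrimidine): 6 A→G, 13 A→G.
Transversions (purine↔pyrimidine): 1 G→T.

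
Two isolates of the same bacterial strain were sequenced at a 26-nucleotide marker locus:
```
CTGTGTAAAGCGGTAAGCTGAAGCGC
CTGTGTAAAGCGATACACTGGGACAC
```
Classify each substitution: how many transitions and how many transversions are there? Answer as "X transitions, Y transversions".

6 transitions, 1 transversion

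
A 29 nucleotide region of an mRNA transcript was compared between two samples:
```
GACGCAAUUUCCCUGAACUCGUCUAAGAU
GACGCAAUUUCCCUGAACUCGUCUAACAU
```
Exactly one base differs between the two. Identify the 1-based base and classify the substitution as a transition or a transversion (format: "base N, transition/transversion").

The sequences differ only at base 27: G→C (purine→pyrimidine), a transversion.

base 27, transversion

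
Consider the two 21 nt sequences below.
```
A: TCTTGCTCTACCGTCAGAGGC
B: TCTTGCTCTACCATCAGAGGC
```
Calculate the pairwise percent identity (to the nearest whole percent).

95%

Mismatch at position 13 (1-based): 1 of 21.
Identical positions: 20/21 = 95.24% → 95%.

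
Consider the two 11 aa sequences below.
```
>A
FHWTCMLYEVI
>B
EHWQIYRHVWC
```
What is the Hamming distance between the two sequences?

The sequences differ at residues 1, 4, 5, 6, 7, 8, 9, 10, 11 (1-based) — 9 in total.

9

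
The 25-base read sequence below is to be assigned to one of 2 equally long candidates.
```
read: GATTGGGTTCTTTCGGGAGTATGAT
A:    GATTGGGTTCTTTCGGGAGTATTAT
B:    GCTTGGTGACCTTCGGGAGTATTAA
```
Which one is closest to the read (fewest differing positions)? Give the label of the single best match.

A

A differs at 1 position; B differs at 7 positions. The closest is A.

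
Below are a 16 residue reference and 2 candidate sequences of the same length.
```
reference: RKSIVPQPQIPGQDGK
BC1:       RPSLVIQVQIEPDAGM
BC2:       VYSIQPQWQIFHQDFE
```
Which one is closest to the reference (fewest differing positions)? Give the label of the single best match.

Hamming distances to reference — BC1: 9; BC2: 8.
Smallest is BC2 with 8 mismatches.

BC2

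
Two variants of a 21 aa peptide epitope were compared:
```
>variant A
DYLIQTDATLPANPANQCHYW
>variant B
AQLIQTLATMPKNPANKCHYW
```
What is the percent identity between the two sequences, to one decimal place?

6 positions differ (1, 2, 7, 10, 12, 17), so 15 of 21 match: 15/21 = 71.43%.

71.4%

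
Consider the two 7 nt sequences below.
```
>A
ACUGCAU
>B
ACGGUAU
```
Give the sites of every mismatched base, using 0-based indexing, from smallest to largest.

2, 4

Scanning 0-based: 2: U/G; 4: C/U.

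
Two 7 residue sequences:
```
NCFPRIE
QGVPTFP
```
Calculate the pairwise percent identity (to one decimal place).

14.3%

6 positions differ (1, 2, 3, 5, 6, 7), so 1 of 7 match: 1/7 = 14.29%.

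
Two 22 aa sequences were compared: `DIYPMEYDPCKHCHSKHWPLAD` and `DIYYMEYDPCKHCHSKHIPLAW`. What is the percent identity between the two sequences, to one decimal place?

3 positions differ (4, 18, 22), so 19 of 22 match: 19/22 = 86.36%.

86.4%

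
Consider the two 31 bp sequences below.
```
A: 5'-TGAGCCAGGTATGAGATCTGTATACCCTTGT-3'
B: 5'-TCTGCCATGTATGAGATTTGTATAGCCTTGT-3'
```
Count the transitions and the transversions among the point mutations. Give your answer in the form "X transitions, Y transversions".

1 transition, 4 transversions

Transitions (purine↔purine or pyrimidine↔pyrimidine): 18 C→T.
Transversions (purine↔pyrimidine): 2 G→C, 3 A→T, 8 G→T, 25 C→G.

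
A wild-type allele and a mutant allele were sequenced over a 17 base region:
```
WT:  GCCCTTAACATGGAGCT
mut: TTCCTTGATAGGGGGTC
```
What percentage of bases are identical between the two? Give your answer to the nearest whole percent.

53%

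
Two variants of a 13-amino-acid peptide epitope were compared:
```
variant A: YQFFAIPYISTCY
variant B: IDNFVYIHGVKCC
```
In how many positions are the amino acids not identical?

11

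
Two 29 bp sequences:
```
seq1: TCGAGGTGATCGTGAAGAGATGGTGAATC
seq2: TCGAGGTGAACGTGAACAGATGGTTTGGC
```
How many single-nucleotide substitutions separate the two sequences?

6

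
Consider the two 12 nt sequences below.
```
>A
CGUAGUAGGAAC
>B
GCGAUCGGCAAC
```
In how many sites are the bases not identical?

7

Mismatches (1-based): site 1: C→G; site 2: G→C; site 3: U→G; site 5: G→U; site 6: U→C; site 7: A→G; site 9: G→C.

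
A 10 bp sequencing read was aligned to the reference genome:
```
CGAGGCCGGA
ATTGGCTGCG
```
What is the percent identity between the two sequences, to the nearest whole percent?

40%

Mismatches at positions 1, 2, 3, 7, 9, 10 (1-based): 6 of 10.
Identical positions: 4/10 = 40% → 40%.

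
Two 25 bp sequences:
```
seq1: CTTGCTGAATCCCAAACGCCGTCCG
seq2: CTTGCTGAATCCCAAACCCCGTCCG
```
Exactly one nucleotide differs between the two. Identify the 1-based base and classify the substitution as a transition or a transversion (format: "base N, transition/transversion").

Base 18 changes G→C. G is a purine and C is a pyrimidine, so this is a transversion.

base 18, transversion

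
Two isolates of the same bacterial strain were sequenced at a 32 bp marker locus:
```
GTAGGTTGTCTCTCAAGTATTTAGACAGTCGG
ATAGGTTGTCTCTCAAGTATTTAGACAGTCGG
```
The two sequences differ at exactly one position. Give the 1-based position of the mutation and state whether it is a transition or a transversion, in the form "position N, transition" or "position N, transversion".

The sequences differ only at position 1: G→A (purine→purine), a transition.

position 1, transition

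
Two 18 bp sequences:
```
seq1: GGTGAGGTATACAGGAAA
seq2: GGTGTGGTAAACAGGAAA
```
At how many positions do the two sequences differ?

2

Comparing position by position, 2 positions differ: 5 (A/T), 10 (T/A).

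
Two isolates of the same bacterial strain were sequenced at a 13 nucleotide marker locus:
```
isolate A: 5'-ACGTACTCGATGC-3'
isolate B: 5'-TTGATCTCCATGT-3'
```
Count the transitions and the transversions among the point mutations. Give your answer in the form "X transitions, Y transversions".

2 transitions, 4 transversions

Transitions (purine↔purine or pyrimidine↔pyrimidine): 2 C→T, 13 C→T.
Transversions (purine↔pyrimidine): 1 A→T, 4 T→A, 5 A→T, 9 G→C.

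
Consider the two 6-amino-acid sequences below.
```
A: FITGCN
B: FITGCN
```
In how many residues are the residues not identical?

0

The two sequences are identical at every position.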